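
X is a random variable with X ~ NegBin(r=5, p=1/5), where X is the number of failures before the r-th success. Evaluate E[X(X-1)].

E[X(X-1)] = E[X² - X] = E[X²] - E[X]
E[X] = 20
E[X²] = Var(X) + (E[X])² = 100 + (20)² = 500
E[X(X-1)] = 500 - 20 = 480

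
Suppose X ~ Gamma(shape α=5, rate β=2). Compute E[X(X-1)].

E[X(X-1)] = E[X² - X] = E[X²] - E[X]
E[X] = \frac{5}{2}
E[X²] = Var(X) + (E[X])² = \frac{5}{4} + (\frac{5}{2})² = \frac{15}{2}
E[X(X-1)] = \frac{15}{2} - \frac{5}{2} = 5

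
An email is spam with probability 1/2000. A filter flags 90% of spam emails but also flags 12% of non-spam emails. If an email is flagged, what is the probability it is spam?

Let D = the rare event, + = positive/flagged.
P(D) = 1/2000
P(+|D) = 90/100 = 9/10
P(+|D') = 12/100 = 3/25
P(+) = P(+|D)P(D) + P(+|D')P(D')
     = \frac{9}{10} × \frac{1}{2000} + \frac{3}{25} × \frac{1999}{2000}
     = \frac{12039}{100000}
P(D|+) = P(+|D)P(D)/P(+) = \frac{15}{4013}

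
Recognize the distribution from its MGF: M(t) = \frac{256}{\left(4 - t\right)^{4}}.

The MGF M(t) = \frac{256}{\left(4 - t\right)^{4}} is the standard form for the Gamma distribution.
Comparing with the known MGF formula identifies: Gamma(shape α=4, rate β=4)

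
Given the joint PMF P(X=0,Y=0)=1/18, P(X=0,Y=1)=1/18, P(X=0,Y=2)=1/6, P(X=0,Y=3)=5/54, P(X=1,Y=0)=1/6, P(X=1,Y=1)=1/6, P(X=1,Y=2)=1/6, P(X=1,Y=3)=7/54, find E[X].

First find marginal of X:
P(X=0) = 10/27
P(X=1) = 17/27
E[X] = 0 × 10/27 + 1 × 17/27 = 17/27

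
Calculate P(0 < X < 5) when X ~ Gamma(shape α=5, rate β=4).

P(0 < X < 5) = ∫_{0}^{5} f(x) dx
where f(x) = \frac{128 x^{4} e^{- 4 x}}{3}
= 1 - \frac{8221}{e^{20}}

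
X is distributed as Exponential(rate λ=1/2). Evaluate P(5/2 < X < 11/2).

P(5/2 < X < 11/2) = ∫_{5/2}^{11/2} f(x) dx
where f(x) = \frac{e^{- \frac{x}{2}}}{2}
= - \frac{1 - e^{\frac{3}{2}}}{e^{\frac{11}{4}}}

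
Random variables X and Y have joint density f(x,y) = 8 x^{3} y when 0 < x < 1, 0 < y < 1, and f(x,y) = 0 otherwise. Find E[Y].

E[Y] = ∫_0^1 ∫_0^1 y × f(x,y) dx dy
= \frac{2}{3}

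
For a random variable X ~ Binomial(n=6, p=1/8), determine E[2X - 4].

For X ~ Binomial(n=6, p=1/8):
E[X] = \frac{3}{4}
E[2X - 4] = 2 × E[X] - 4 = - \frac{5}{2}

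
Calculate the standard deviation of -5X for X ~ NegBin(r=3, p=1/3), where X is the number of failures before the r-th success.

For X ~ NegBin(r=3, p=1/3), where X is the number of failures before the r-th success:
Var(X) = 18
SD(X) = √(Var(X)) = √(18) = 3 \sqrt{2}
SD(-5X) = |-5| × SD(X) = 5 × 3 \sqrt{2} = 15 \sqrt{2}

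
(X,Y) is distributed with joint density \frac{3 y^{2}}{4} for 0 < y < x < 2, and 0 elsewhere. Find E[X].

f_X(x) = ∫_0^x \frac{3 y^{2}}{4} dy = \frac{x^{3}}{4}
E[X] = ∫_0^2 x × (\frac{x^{3}}{4}) dx = \frac{8}{5}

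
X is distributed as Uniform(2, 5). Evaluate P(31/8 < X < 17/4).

P(31/8 < X < 17/4) = ∫_{31/8}^{17/4} f(x) dx
where f(x) = \frac{1}{3}
= \frac{1}{8}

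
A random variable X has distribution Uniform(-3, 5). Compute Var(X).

For X ~ Uniform(-3, 5):
Var(X) = \frac{16}{3}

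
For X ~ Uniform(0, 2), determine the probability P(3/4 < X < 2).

P(3/4 < X < 2) = ∫_{3/4}^{2} f(x) dx
where f(x) = \frac{1}{2}
= \frac{5}{8}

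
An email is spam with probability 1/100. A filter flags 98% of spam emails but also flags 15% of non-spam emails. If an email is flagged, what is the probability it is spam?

Let D = the rare event, + = positive/flagged.
P(D) = 1/100
P(+|D) = 98/100 = 49/50
P(+|D') = 15/100 = 3/20
P(+) = P(+|D)P(D) + P(+|D')P(D')
     = \frac{49}{50} × \frac{1}{100} + \frac{3}{20} × \frac{99}{100}
     = \frac{1583}{10000}
P(D|+) = P(+|D)P(D)/P(+) = \frac{98}{1583}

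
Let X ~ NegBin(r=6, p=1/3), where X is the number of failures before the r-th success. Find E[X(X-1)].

E[X(X-1)] = E[X² - X] = E[X²] - E[X]
E[X] = 12
E[X²] = Var(X) + (E[X])² = 36 + (12)² = 180
E[X(X-1)] = 180 - 12 = 168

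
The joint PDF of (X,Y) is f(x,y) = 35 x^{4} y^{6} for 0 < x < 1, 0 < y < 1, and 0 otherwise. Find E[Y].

E[Y] = ∫_0^1 ∫_0^1 y × f(x,y) dx dy
= \frac{7}{8}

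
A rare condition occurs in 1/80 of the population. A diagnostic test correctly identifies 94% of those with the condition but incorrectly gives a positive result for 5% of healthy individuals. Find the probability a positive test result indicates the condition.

Let D = the rare event, + = positive/flagged.
P(D) = 1/80
P(+|D) = 94/100 = 47/50
P(+|D') = 5/100 = 1/20
P(+) = P(+|D)P(D) + P(+|D')P(D')
     = \frac{47}{50} × \frac{1}{80} + \frac{1}{20} × \frac{79}{80}
     = \frac{489}{8000}
P(D|+) = P(+|D)P(D)/P(+) = \frac{94}{489}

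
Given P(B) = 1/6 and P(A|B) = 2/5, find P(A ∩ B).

By definition, P(A|B) = P(A ∩ B) / P(B)
So P(A ∩ B) = P(A|B) × P(B)
= 2/5 × 1/6
= 1/15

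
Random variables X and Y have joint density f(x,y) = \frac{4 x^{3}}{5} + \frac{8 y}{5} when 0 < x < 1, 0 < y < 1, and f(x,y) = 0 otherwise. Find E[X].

E[X] = ∫_0^1 ∫_0^1 x × f(x,y) dy dx
= ∫_0^1 ∫_0^1 x × (\frac{4 x^{3}}{5} + \frac{8 y}{5}) dy dx
= \frac{14}{25}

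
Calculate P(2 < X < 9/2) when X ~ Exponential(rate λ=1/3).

P(2 < X < 9/2) = ∫_{2}^{9/2} f(x) dx
where f(x) = \frac{e^{- \frac{x}{3}}}{3}
= - \frac{1}{e^{\frac{3}{2}}} + e^{- \frac{2}{3}}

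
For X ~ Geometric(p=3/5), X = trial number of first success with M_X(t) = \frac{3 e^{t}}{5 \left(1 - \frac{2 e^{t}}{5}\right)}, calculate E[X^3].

To find E[X^3], compute M^(3)(0):
M^(1)(t) = \frac{3 e^{t}}{5 \left(1 - \frac{2 e^{t}}{5}\right)} + \frac{6 e^{2 t}}{25 \left(1 - \frac{2 e^{t}}{5}\right)^{2}}
M^(2)(t) = \frac{3 e^{t}}{5 \left(1 - \frac{2 e^{t}}{5}\right)} + \frac{18 e^{2 t}}{25 \left(1 - \frac{2 e^{t}}{5}\right)^{2}} + \frac{24 e^{3 t}}{125 \left(1 - \frac{2 e^{t}}{5}\right)^{3}}
M^(3)(t) = \frac{3 e^{t}}{5 \left(1 - \frac{2 e^{t}}{5}\right)} + \frac{42 e^{2 t}}{25 \left(1 - \frac{2 e^{t}}{5}\right)^{2}} + \frac{144 e^{3 t}}{125 \left(1 - \frac{2 e^{t}}{5}\right)^{3}} + \frac{144 e^{4 t}}{625 \left(1 - \frac{2 e^{t}}{5}\right)^{4}}
M^(3)(0) = \frac{115}{9}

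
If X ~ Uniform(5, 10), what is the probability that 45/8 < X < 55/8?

P(45/8 < X < 55/8) = ∫_{45/8}^{55/8} f(x) dx
where f(x) = \frac{1}{5}
= \frac{1}{4}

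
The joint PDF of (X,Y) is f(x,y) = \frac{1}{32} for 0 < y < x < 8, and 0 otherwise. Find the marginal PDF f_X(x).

f_X(x) = ∫_0^x \frac{1}{32} dy = \frac{x}{32}
for 0 < x < 8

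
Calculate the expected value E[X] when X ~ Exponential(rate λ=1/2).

For X ~ Exponential(rate λ=1/2), the expected value is:
E[X] = 2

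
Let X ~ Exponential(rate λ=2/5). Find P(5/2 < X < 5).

P(5/2 < X < 5) = ∫_{5/2}^{5} f(x) dx
where f(x) = \frac{2 e^{- \frac{2 x}{5}}}{5}
= - \frac{1 - e}{e^{2}}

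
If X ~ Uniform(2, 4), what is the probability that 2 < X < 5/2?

P(2 < X < 5/2) = ∫_{2}^{5/2} f(x) dx
where f(x) = \frac{1}{2}
= \frac{1}{4}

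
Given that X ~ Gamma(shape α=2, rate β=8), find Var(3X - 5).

For X ~ Gamma(shape α=2, rate β=8):
Var(X) = \frac{1}{32}
Var(3X - 5) = (3)² × Var(X) = 9 × \frac{1}{32} = \frac{9}{32}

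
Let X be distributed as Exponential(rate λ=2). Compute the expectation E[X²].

Using the identity E[X²] = Var(X) + (E[X])²:
E[X] = \frac{1}{2}
Var(X) = \frac{1}{4}
E[X²] = \frac{1}{4} + (\frac{1}{2})²
= \frac{1}{2}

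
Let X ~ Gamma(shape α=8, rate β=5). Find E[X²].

Using the identity E[X²] = Var(X) + (E[X])²:
E[X] = \frac{8}{5}
Var(X) = \frac{8}{25}
E[X²] = \frac{8}{25} + (\frac{8}{5})²
= \frac{72}{25}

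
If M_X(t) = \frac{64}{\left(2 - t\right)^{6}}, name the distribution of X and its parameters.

The MGF M(t) = \frac{64}{\left(2 - t\right)^{6}} is the standard form for the Gamma distribution.
Comparing with the known MGF formula identifies: Gamma(shape α=6, rate β=2)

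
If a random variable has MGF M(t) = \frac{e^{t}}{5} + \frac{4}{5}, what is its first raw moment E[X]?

To find E[X], compute M^(1)(0):
M^(1)(t) = \frac{e^{t}}{5}
M^(1)(0) = \frac{1}{5}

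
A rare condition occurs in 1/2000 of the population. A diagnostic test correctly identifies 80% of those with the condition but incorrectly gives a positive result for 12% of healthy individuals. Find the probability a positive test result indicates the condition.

Let D = the rare event, + = positive/flagged.
P(D) = 1/2000
P(+|D) = 80/100 = 4/5
P(+|D') = 12/100 = 3/25
P(+) = P(+|D)P(D) + P(+|D')P(D')
     = \frac{4}{5} × \frac{1}{2000} + \frac{3}{25} × \frac{1999}{2000}
     = \frac{6017}{50000}
P(D|+) = P(+|D)P(D)/P(+) = \frac{20}{6017}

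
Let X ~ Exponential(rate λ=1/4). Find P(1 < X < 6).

P(1 < X < 6) = ∫_{1}^{6} f(x) dx
where f(x) = \frac{e^{- \frac{x}{4}}}{4}
= - \frac{1}{e^{\frac{3}{2}}} + e^{- \frac{1}{4}}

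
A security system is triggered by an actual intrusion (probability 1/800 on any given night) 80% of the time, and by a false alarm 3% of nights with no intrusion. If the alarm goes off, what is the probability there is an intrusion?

Let D = the rare event, + = positive/flagged.
P(D) = 1/800
P(+|D) = 80/100 = 4/5
P(+|D') = 3/100
P(+) = P(+|D)P(D) + P(+|D')P(D')
     = \frac{4}{5} × \frac{1}{800} + \frac{3}{100} × \frac{799}{800}
     = \frac{2477}{80000}
P(D|+) = P(+|D)P(D)/P(+) = \frac{80}{2477}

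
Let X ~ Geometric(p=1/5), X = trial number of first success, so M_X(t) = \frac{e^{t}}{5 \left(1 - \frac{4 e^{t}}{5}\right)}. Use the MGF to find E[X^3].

To find E[X^3], compute M^(3)(0):
M^(1)(t) = \frac{e^{t}}{5 \left(1 - \frac{4 e^{t}}{5}\right)} + \frac{4 e^{2 t}}{25 \left(1 - \frac{4 e^{t}}{5}\right)^{2}}
M^(2)(t) = \frac{e^{t}}{5 \left(1 - \frac{4 e^{t}}{5}\right)} + \frac{12 e^{2 t}}{25 \left(1 - \frac{4 e^{t}}{5}\right)^{2}} + \frac{32 e^{3 t}}{125 \left(1 - \frac{4 e^{t}}{5}\right)^{3}}
M^(3)(t) = \frac{e^{t}}{5 \left(1 - \frac{4 e^{t}}{5}\right)} + \frac{28 e^{2 t}}{25 \left(1 - \frac{4 e^{t}}{5}\right)^{2}} + \frac{192 e^{3 t}}{125 \left(1 - \frac{4 e^{t}}{5}\right)^{3}} + \frac{384 e^{4 t}}{625 \left(1 - \frac{4 e^{t}}{5}\right)^{4}}
M^(3)(0) = 605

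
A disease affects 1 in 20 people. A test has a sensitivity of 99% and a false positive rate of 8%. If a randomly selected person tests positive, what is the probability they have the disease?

Let D = the rare event, + = positive/flagged.
P(D) = 1/20
P(+|D) = 99/100
P(+|D') = 8/100 = 2/25
P(+) = P(+|D)P(D) + P(+|D')P(D')
     = \frac{99}{100} × \frac{1}{20} + \frac{2}{25} × \frac{19}{20}
     = \frac{251}{2000}
P(D|+) = P(+|D)P(D)/P(+) = \frac{99}{251}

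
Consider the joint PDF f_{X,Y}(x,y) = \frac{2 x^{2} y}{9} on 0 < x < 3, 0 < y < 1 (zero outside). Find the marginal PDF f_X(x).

f_X(x) = ∫_0^1 f(x,y) dy
= ∫_0^1 \frac{2 x^{2} y}{9} dy
= \frac{x^{2}}{9} for 0 < x < 3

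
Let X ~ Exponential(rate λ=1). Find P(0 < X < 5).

P(0 < X < 5) = ∫_{0}^{5} f(x) dx
where f(x) = e^{- x}
= 1 - e^{-5}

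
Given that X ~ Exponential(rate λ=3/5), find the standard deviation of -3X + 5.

For X ~ Exponential(rate λ=3/5):
Var(X) = \frac{25}{9}
SD(X) = √(Var(X)) = √(\frac{25}{9}) = \frac{5}{3}
SD(-3X + 5) = |-3| × SD(X) = 3 × \frac{5}{3} = 5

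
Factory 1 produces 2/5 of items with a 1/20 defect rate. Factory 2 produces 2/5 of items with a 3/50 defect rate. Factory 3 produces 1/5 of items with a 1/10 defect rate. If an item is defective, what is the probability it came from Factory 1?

Using Bayes' theorem:
P(F1) = 2/5, P(D|F1) = 1/20
P(F2) = 2/5, P(D|F2) = 3/50
P(F3) = 1/5, P(D|F3) = 1/10
P(D) = P(D|F1)P(F1) + P(D|F2)P(F2) + P(D|F3)P(F3)
     = \frac{8}{125}
P(F1|D) = P(D|F1)P(F1) / P(D)
= \frac{5}{16}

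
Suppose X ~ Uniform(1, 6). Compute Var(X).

For X ~ Uniform(1, 6):
Var(X) = \frac{25}{12}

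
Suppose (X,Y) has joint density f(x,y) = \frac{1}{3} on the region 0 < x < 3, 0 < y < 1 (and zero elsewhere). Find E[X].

f_X(x) = ∫_0^1 \frac{1}{3} dy = \frac{1}{3}
E[X] = ∫_0^3 x × (\frac{1}{3}) dx = \frac{3}{2}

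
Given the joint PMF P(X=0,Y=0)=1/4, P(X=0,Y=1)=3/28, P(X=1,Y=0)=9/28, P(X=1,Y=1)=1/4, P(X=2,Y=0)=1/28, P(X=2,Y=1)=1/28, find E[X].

First find marginal of X:
P(X=0) = 5/14
P(X=1) = 4/7
P(X=2) = 1/14
E[X] = 0 × 5/14 + 1 × 4/7 + 2 × 1/14 = 5/7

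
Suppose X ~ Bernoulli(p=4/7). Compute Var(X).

For X ~ Bernoulli(p=4/7):
Var(X) = \frac{12}{49}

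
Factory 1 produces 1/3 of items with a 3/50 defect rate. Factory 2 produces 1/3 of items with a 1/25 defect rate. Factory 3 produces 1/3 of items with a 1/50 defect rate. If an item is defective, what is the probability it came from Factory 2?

Using Bayes' theorem:
P(F1) = 1/3, P(D|F1) = 3/50
P(F2) = 1/3, P(D|F2) = 1/25
P(F3) = 1/3, P(D|F3) = 1/50
P(D) = P(D|F1)P(F1) + P(D|F2)P(F2) + P(D|F3)P(F3)
     = \frac{1}{25}
P(F2|D) = P(D|F2)P(F2) / P(D)
= \frac{1}{3}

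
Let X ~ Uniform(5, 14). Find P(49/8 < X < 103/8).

P(49/8 < X < 103/8) = ∫_{49/8}^{103/8} f(x) dx
where f(x) = \frac{1}{9}
= \frac{3}{4}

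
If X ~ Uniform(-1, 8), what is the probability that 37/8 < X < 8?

P(37/8 < X < 8) = ∫_{37/8}^{8} f(x) dx
where f(x) = \frac{1}{9}
= \frac{3}{8}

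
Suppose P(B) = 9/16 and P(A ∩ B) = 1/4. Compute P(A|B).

P(A|B) = P(A ∩ B) / P(B)
= (1/4) / (9/16)
= 4/9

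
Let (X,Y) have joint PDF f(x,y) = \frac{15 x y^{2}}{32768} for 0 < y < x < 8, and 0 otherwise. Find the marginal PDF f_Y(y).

f_Y(y) = ∫_y^8 \frac{15 x y^{2}}{32768} dx = \frac{15 y^{2} \left(64 - y^{2}\right)}{65536}
for 0 < y < 8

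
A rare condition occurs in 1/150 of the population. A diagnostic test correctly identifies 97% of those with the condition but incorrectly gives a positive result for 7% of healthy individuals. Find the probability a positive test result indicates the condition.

Let D = the rare event, + = positive/flagged.
P(D) = 1/150
P(+|D) = 97/100
P(+|D') = 7/100
P(+) = P(+|D)P(D) + P(+|D')P(D')
     = \frac{97}{100} × \frac{1}{150} + \frac{7}{100} × \frac{149}{150}
     = \frac{19}{250}
P(D|+) = P(+|D)P(D)/P(+) = \frac{97}{1140}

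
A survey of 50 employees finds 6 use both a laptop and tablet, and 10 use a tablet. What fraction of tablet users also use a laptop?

P(A ∩ B) = 6/50 = 3/25
P(B) = 10/50 = 1/5
P(A|B) = P(A ∩ B) / P(B) = (3/25) / (1/5) = 3/5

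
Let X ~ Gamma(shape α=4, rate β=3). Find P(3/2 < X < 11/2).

P(3/2 < X < 11/2) = ∫_{3/2}^{11/2} f(x) dx
where f(x) = \frac{27 x^{3} e^{- 3 x}}{2}
= \frac{-14437 + 493 e^{12}}{16 e^{\frac{33}{2}}}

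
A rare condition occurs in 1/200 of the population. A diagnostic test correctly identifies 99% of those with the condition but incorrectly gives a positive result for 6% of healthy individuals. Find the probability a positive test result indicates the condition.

Let D = the rare event, + = positive/flagged.
P(D) = 1/200
P(+|D) = 99/100
P(+|D') = 6/100 = 3/50
P(+) = P(+|D)P(D) + P(+|D')P(D')
     = \frac{99}{100} × \frac{1}{200} + \frac{3}{50} × \frac{199}{200}
     = \frac{1293}{20000}
P(D|+) = P(+|D)P(D)/P(+) = \frac{33}{431}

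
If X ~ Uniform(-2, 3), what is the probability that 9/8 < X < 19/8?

P(9/8 < X < 19/8) = ∫_{9/8}^{19/8} f(x) dx
where f(x) = \frac{1}{5}
= \frac{1}{4}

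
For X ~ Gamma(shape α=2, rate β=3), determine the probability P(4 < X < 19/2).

P(4 < X < 19/2) = ∫_{4}^{19/2} f(x) dx
where f(x) = 9 x e^{- 3 x}
= - \frac{59}{2 e^{\frac{57}{2}}} + \frac{13}{e^{12}}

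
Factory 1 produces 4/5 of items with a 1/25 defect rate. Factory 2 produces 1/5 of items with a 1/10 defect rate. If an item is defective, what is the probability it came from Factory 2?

Using Bayes' theorem:
P(F1) = 4/5, P(D|F1) = 1/25
P(F2) = 1/5, P(D|F2) = 1/10
P(D) = P(D|F1)P(F1) + P(D|F2)P(F2)
     = \frac{13}{250}
P(F2|D) = P(D|F2)P(F2) / P(D)
= \frac{5}{13}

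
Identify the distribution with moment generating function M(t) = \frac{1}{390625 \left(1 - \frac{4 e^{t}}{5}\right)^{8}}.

The MGF M(t) = \frac{1}{390625 \left(1 - \frac{4 e^{t}}{5}\right)^{8}} is the standard form for the NegativeBinomial distribution.
Comparing with the known MGF formula identifies: NegBin(r=8, p=1/5), X = failures before r-th success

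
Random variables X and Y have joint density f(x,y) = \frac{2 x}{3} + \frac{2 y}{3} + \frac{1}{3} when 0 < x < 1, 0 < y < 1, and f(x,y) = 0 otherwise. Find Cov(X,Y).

E[XY] = ∫∫ xy × f(x,y) dx dy = \frac{11}{36}
E[X] = \frac{5}{9}
E[Y] = \frac{5}{9}
Cov(X,Y) = E[XY] - E[X]E[Y] = - \frac{1}{324}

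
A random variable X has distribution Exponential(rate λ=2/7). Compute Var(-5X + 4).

For X ~ Exponential(rate λ=2/7):
Var(X) = \frac{49}{4}
Var(-5X + 4) = (-5)² × Var(X) = 25 × \frac{49}{4} = \frac{1225}{4}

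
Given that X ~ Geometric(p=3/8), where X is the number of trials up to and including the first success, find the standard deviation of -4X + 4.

For X ~ Geometric(p=3/8), where X is the number of trials up to and including the first success:
Var(X) = \frac{40}{9}
SD(X) = √(Var(X)) = √(\frac{40}{9}) = \frac{2 \sqrt{10}}{3}
SD(-4X + 4) = |-4| × SD(X) = 4 × \frac{2 \sqrt{10}}{3} = \frac{8 \sqrt{10}}{3}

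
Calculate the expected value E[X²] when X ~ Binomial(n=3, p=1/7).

Using the identity E[X²] = Var(X) + (E[X])²:
E[X] = \frac{3}{7}
Var(X) = \frac{18}{49}
E[X²] = \frac{18}{49} + (\frac{3}{7})²
= \frac{27}{49}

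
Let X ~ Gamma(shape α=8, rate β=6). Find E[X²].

Using the identity E[X²] = Var(X) + (E[X])²:
E[X] = \frac{4}{3}
Var(X) = \frac{2}{9}
E[X²] = \frac{2}{9} + (\frac{4}{3})²
= 2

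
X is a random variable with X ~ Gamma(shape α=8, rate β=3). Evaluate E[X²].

Using the identity E[X²] = Var(X) + (E[X])²:
E[X] = \frac{8}{3}
Var(X) = \frac{8}{9}
E[X²] = \frac{8}{9} + (\frac{8}{3})²
= 8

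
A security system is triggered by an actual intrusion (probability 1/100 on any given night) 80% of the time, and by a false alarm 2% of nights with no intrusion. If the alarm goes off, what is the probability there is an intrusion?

Let D = the rare event, + = positive/flagged.
P(D) = 1/100
P(+|D) = 80/100 = 4/5
P(+|D') = 2/100 = 1/50
P(+) = P(+|D)P(D) + P(+|D')P(D')
     = \frac{4}{5} × \frac{1}{100} + \frac{1}{50} × \frac{99}{100}
     = \frac{139}{5000}
P(D|+) = P(+|D)P(D)/P(+) = \frac{40}{139}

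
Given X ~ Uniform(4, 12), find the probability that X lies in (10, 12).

P(10 < X < 12) = ∫_{10}^{12} f(x) dx
where f(x) = \frac{1}{8}
= \frac{1}{4}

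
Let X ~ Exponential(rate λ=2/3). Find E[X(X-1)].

E[X(X-1)] = E[X² - X] = E[X²] - E[X]
E[X] = \frac{3}{2}
E[X²] = Var(X) + (E[X])² = \frac{9}{4} + (\frac{3}{2})² = \frac{9}{2}
E[X(X-1)] = \frac{9}{2} - \frac{3}{2} = 3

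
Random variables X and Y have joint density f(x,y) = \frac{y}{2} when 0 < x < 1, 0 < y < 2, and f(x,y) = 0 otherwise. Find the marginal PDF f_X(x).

f_X(x) = ∫_0^2 f(x,y) dy
= ∫_0^2 \frac{y}{2} dy
= 1 for 0 < x < 1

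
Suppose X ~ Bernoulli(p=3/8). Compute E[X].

For X ~ Bernoulli(p=3/8), the expected value is:
E[X] = \frac{3}{8}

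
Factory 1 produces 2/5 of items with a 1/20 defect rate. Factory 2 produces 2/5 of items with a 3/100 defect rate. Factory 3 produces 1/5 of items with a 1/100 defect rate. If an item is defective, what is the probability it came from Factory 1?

Using Bayes' theorem:
P(F1) = 2/5, P(D|F1) = 1/20
P(F2) = 2/5, P(D|F2) = 3/100
P(F3) = 1/5, P(D|F3) = 1/100
P(D) = P(D|F1)P(F1) + P(D|F2)P(F2) + P(D|F3)P(F3)
     = \frac{17}{500}
P(F1|D) = P(D|F1)P(F1) / P(D)
= \frac{10}{17}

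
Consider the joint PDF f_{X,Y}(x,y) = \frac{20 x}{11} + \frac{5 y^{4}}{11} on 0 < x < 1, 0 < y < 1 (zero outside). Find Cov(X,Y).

E[XY] = ∫∫ xy × f(x,y) dx dy = \frac{15}{44}
E[X] = \frac{43}{66}
E[Y] = \frac{35}{66}
Cov(X,Y) = E[XY] - E[X]E[Y] = - \frac{5}{1089}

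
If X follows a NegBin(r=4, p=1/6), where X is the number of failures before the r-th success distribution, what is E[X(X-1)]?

E[X(X-1)] = E[X² - X] = E[X²] - E[X]
E[X] = 20
E[X²] = Var(X) + (E[X])² = 120 + (20)² = 520
E[X(X-1)] = 520 - 20 = 500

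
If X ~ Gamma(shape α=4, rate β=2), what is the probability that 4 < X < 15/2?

P(4 < X < 15/2) = ∫_{4}^{15/2} f(x) dx
where f(x) = \frac{8 x^{3} e^{- 2 x}}{3}
= \frac{-2073 + 379 e^{7}}{3 e^{15}}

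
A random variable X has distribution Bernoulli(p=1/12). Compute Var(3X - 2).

For X ~ Bernoulli(p=1/12):
Var(X) = \frac{11}{144}
Var(3X - 2) = (3)² × Var(X) = 9 × \frac{11}{144} = \frac{11}{16}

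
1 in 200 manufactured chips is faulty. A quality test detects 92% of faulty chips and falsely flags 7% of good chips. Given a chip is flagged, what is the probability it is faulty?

Let D = the rare event, + = positive/flagged.
P(D) = 1/200
P(+|D) = 92/100 = 23/25
P(+|D') = 7/100
P(+) = P(+|D)P(D) + P(+|D')P(D')
     = \frac{23}{25} × \frac{1}{200} + \frac{7}{100} × \frac{199}{200}
     = \frac{297}{4000}
P(D|+) = P(+|D)P(D)/P(+) = \frac{92}{1485}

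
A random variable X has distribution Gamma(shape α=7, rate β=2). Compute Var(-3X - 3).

For X ~ Gamma(shape α=7, rate β=2):
Var(X) = \frac{7}{4}
Var(-3X - 3) = (-3)² × Var(X) = 9 × \frac{7}{4} = \frac{63}{4}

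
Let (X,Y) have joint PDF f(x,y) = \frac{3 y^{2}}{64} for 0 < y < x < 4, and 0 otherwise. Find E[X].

f_X(x) = ∫_0^x \frac{3 y^{2}}{64} dy = \frac{x^{3}}{64}
E[X] = ∫_0^4 x × (\frac{x^{3}}{64}) dx = \frac{16}{5}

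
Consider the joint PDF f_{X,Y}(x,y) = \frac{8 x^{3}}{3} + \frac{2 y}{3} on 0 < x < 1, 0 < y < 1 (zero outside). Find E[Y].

E[Y] = ∫_0^1 ∫_0^1 y × f(x,y) dx dy
= \frac{5}{9}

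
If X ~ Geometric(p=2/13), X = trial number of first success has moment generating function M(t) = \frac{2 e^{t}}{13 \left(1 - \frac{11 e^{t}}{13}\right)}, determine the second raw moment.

To find E[X^2], compute M^(2)(0):
M^(1)(t) = \frac{2 e^{t}}{13 \left(1 - \frac{11 e^{t}}{13}\right)} + \frac{22 e^{2 t}}{169 \left(1 - \frac{11 e^{t}}{13}\right)^{2}}
M^(2)(t) = \frac{2 e^{t}}{13 \left(1 - \frac{11 e^{t}}{13}\right)} + \frac{66 e^{2 t}}{169 \left(1 - \frac{11 e^{t}}{13}\right)^{2}} + \frac{484 e^{3 t}}{2197 \left(1 - \frac{11 e^{t}}{13}\right)^{3}}
M^(2)(0) = 78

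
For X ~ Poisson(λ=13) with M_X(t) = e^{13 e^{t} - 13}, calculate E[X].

To find E[X], compute M^(1)(0):
M^(1)(t) = 13 e^{t} e^{13 e^{t} - 13}
M^(1)(0) = 13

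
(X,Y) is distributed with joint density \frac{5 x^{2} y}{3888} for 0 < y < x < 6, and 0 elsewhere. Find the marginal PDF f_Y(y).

f_Y(y) = ∫_y^6 \frac{5 x^{2} y}{3888} dx = \frac{5 y \left(216 - y^{3}\right)}{11664}
for 0 < y < 6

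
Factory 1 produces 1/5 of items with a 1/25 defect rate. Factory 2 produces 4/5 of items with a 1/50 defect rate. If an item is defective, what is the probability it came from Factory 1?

Using Bayes' theorem:
P(F1) = 1/5, P(D|F1) = 1/25
P(F2) = 4/5, P(D|F2) = 1/50
P(D) = P(D|F1)P(F1) + P(D|F2)P(F2)
     = \frac{3}{125}
P(F1|D) = P(D|F1)P(F1) / P(D)
= \frac{1}{3}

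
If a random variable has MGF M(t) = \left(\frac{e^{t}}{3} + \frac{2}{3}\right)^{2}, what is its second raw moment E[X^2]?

To find E[X^2], compute M^(2)(0):
M^(1)(t) = \frac{2 \left(\frac{e^{t}}{3} + \frac{2}{3}\right) e^{t}}{3}
M^(2)(t) = \frac{2 \left(\frac{e^{t}}{3} + \frac{2}{3}\right) e^{t}}{3} + \frac{2 e^{2 t}}{9}
M^(2)(0) = \frac{8}{9}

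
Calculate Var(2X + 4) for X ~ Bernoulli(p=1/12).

For X ~ Bernoulli(p=1/12):
Var(X) = \frac{11}{144}
Var(2X + 4) = (2)² × Var(X) = 4 × \frac{11}{144} = \frac{11}{36}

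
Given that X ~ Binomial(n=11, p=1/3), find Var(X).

For X ~ Binomial(n=11, p=1/3):
Var(X) = \frac{22}{9}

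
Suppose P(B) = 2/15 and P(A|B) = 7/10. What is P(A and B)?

By definition, P(A|B) = P(A ∩ B) / P(B)
So P(A ∩ B) = P(A|B) × P(B)
= 7/10 × 2/15
= 7/75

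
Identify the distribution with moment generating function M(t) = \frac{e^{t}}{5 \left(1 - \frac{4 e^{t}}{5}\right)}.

The MGF M(t) = \frac{e^{t}}{5 \left(1 - \frac{4 e^{t}}{5}\right)} is the standard form for the Geometric distribution.
Comparing with the known MGF formula identifies: Geometric(p=1/5), X = trial number of first success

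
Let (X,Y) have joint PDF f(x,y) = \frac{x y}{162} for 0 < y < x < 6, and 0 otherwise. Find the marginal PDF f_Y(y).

f_Y(y) = ∫_y^6 \frac{x y}{162} dx = \frac{y \left(36 - y^{2}\right)}{324}
for 0 < y < 6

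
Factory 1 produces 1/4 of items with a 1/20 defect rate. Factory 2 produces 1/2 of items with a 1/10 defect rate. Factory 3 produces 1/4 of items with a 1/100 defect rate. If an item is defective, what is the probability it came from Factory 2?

Using Bayes' theorem:
P(F1) = 1/4, P(D|F1) = 1/20
P(F2) = 1/2, P(D|F2) = 1/10
P(F3) = 1/4, P(D|F3) = 1/100
P(D) = P(D|F1)P(F1) + P(D|F2)P(F2) + P(D|F3)P(F3)
     = \frac{13}{200}
P(F2|D) = P(D|F2)P(F2) / P(D)
= \frac{10}{13}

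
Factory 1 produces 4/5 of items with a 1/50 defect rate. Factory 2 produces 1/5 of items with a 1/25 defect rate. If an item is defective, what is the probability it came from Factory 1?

Using Bayes' theorem:
P(F1) = 4/5, P(D|F1) = 1/50
P(F2) = 1/5, P(D|F2) = 1/25
P(D) = P(D|F1)P(F1) + P(D|F2)P(F2)
     = \frac{3}{125}
P(F1|D) = P(D|F1)P(F1) / P(D)
= \frac{2}{3}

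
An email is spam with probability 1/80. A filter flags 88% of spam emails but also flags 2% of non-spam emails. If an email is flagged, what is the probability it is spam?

Let D = the rare event, + = positive/flagged.
P(D) = 1/80
P(+|D) = 88/100 = 22/25
P(+|D') = 2/100 = 1/50
P(+) = P(+|D)P(D) + P(+|D')P(D')
     = \frac{22}{25} × \frac{1}{80} + \frac{1}{50} × \frac{79}{80}
     = \frac{123}{4000}
P(D|+) = P(+|D)P(D)/P(+) = \frac{44}{123}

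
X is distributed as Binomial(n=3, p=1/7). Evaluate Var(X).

For X ~ Binomial(n=3, p=1/7):
Var(X) = \frac{18}{49}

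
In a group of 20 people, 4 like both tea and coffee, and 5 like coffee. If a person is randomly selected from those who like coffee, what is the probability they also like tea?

P(A ∩ B) = 4/20 = 1/5
P(B) = 5/20 = 1/4
P(A|B) = P(A ∩ B) / P(B) = (1/5) / (1/4) = 4/5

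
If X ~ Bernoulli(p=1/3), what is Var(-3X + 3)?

For X ~ Bernoulli(p=1/3):
Var(X) = \frac{2}{9}
Var(-3X + 3) = (-3)² × Var(X) = 9 × \frac{2}{9} = 2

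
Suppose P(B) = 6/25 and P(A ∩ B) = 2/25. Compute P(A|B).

P(A|B) = P(A ∩ B) / P(B)
= (2/25) / (6/25)
= 1/3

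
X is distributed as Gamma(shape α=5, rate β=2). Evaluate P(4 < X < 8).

P(4 < X < 8) = ∫_{4}^{8} f(x) dx
where f(x) = \frac{4 x^{4} e^{- 2 x}}{3}
= \frac{-10675 + 891 e^{8}}{3 e^{16}}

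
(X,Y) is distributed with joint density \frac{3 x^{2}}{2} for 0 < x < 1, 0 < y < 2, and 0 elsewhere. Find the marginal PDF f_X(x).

f_X(x) = ∫_0^2 f(x,y) dy
= ∫_0^2 \frac{3 x^{2}}{2} dy
= 3 x^{2} for 0 < x < 1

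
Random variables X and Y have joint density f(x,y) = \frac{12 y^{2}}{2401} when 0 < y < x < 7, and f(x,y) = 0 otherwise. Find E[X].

f_X(x) = ∫_0^x \frac{12 y^{2}}{2401} dy = \frac{4 x^{3}}{2401}
E[X] = ∫_0^7 x × (\frac{4 x^{3}}{2401}) dx = \frac{28}{5}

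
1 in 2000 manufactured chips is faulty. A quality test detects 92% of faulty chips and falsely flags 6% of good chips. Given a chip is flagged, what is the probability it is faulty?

Let D = the rare event, + = positive/flagged.
P(D) = 1/2000
P(+|D) = 92/100 = 23/25
P(+|D') = 6/100 = 3/50
P(+) = P(+|D)P(D) + P(+|D')P(D')
     = \frac{23}{25} × \frac{1}{2000} + \frac{3}{50} × \frac{1999}{2000}
     = \frac{6043}{100000}
P(D|+) = P(+|D)P(D)/P(+) = \frac{46}{6043}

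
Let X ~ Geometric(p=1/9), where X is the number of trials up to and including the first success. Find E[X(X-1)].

E[X(X-1)] = E[X² - X] = E[X²] - E[X]
E[X] = 9
E[X²] = Var(X) + (E[X])² = 72 + (9)² = 153
E[X(X-1)] = 153 - 9 = 144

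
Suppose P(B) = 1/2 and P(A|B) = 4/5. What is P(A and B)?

By definition, P(A|B) = P(A ∩ B) / P(B)
So P(A ∩ B) = P(A|B) × P(B)
= 4/5 × 1/2
= 2/5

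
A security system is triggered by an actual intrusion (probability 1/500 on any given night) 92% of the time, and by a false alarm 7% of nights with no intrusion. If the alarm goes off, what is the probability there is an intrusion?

Let D = the rare event, + = positive/flagged.
P(D) = 1/500
P(+|D) = 92/100 = 23/25
P(+|D') = 7/100
P(+) = P(+|D)P(D) + P(+|D')P(D')
     = \frac{23}{25} × \frac{1}{500} + \frac{7}{100} × \frac{499}{500}
     = \frac{717}{10000}
P(D|+) = P(+|D)P(D)/P(+) = \frac{92}{3585}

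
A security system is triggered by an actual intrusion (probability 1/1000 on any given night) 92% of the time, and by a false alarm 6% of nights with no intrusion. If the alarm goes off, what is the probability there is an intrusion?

Let D = the rare event, + = positive/flagged.
P(D) = 1/1000
P(+|D) = 92/100 = 23/25
P(+|D') = 6/100 = 3/50
P(+) = P(+|D)P(D) + P(+|D')P(D')
     = \frac{23}{25} × \frac{1}{1000} + \frac{3}{50} × \frac{999}{1000}
     = \frac{3043}{50000}
P(D|+) = P(+|D)P(D)/P(+) = \frac{46}{3043}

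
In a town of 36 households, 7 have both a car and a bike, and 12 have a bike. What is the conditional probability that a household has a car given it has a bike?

P(A ∩ B) = 7/36
P(B) = 12/36 = 1/3
P(A|B) = P(A ∩ B) / P(B) = (7/36) / (1/3) = 7/12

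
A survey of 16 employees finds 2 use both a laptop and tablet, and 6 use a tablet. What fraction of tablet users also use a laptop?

P(A ∩ B) = 2/16 = 1/8
P(B) = 6/16 = 3/8
P(A|B) = P(A ∩ B) / P(B) = (1/8) / (3/8) = 1/3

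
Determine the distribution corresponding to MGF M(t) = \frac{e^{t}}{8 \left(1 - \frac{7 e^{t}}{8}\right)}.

The MGF M(t) = \frac{e^{t}}{8 \left(1 - \frac{7 e^{t}}{8}\right)} is the standard form for the Geometric distribution.
Comparing with the known MGF formula identifies: Geometric(p=1/8), X = trial number of first success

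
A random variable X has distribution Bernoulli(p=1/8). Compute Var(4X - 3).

For X ~ Bernoulli(p=1/8):
Var(X) = \frac{7}{64}
Var(4X - 3) = (4)² × Var(X) = 16 × \frac{7}{64} = \frac{7}{4}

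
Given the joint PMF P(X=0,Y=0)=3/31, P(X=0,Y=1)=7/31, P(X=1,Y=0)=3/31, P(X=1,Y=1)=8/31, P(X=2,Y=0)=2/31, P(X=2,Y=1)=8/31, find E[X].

First find marginal of X:
P(X=0) = 10/31
P(X=1) = 11/31
P(X=2) = 10/31
E[X] = 0 × 10/31 + 1 × 11/31 + 2 × 10/31 = 1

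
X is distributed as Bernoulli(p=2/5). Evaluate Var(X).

For X ~ Bernoulli(p=2/5):
Var(X) = \frac{6}{25}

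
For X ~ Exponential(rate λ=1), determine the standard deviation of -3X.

For X ~ Exponential(rate λ=1):
Var(X) = 1
SD(X) = √(Var(X)) = √(1) = 1
SD(-3X) = |-3| × SD(X) = 3 × 1 = 3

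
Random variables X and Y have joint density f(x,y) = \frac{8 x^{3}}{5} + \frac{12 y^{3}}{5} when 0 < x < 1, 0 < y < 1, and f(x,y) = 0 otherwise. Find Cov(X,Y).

E[XY] = ∫∫ xy × f(x,y) dx dy = \frac{2}{5}
E[X] = \frac{31}{50}
E[Y] = \frac{17}{25}
Cov(X,Y) = E[XY] - E[X]E[Y] = - \frac{27}{1250}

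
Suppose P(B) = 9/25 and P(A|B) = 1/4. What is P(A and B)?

By definition, P(A|B) = P(A ∩ B) / P(B)
So P(A ∩ B) = P(A|B) × P(B)
= 1/4 × 9/25
= 9/100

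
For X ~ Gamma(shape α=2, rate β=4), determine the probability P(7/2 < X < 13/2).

P(7/2 < X < 13/2) = ∫_{7/2}^{13/2} f(x) dx
where f(x) = 16 x e^{- 4 x}
= \frac{3 \left(-9 + 5 e^{12}\right)}{e^{26}}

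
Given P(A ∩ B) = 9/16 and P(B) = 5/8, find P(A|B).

P(A|B) = P(A ∩ B) / P(B)
= (9/16) / (5/8)
= 9/10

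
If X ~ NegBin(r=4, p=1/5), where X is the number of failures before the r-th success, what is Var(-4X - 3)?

For X ~ NegBin(r=4, p=1/5), where X is the number of failures before the r-th success:
Var(X) = 80
Var(-4X - 3) = (-4)² × Var(X) = 16 × 80 = 1280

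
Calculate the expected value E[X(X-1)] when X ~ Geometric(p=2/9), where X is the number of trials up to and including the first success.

E[X(X-1)] = E[X² - X] = E[X²] - E[X]
E[X] = \frac{9}{2}
E[X²] = Var(X) + (E[X])² = \frac{63}{4} + (\frac{9}{2})² = 36
E[X(X-1)] = 36 - \frac{9}{2} = \frac{63}{2}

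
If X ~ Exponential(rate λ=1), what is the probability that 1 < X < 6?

P(1 < X < 6) = ∫_{1}^{6} f(x) dx
where f(x) = e^{- x}
= - \frac{1 - e^{5}}{e^{6}}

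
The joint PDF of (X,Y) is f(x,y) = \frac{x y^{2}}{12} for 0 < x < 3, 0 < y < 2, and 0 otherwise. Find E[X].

f_X(x) = ∫_0^2 \frac{x y^{2}}{12} dy = \frac{2 x}{9}
E[X] = ∫_0^3 x × (\frac{2 x}{9}) dx = 2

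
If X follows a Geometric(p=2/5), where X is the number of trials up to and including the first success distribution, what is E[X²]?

Using the identity E[X²] = Var(X) + (E[X])²:
E[X] = \frac{5}{2}
Var(X) = \frac{15}{4}
E[X²] = \frac{15}{4} + (\frac{5}{2})²
= 10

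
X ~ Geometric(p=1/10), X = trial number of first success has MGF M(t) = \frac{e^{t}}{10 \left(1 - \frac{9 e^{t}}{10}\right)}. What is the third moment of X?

To find E[X^3], compute M^(3)(0):
M^(1)(t) = \frac{e^{t}}{10 \left(1 - \frac{9 e^{t}}{10}\right)} + \frac{9 e^{2 t}}{100 \left(1 - \frac{9 e^{t}}{10}\right)^{2}}
M^(2)(t) = \frac{e^{t}}{10 \left(1 - \frac{9 e^{t}}{10}\right)} + \frac{27 e^{2 t}}{100 \left(1 - \frac{9 e^{t}}{10}\right)^{2}} + \frac{81 e^{3 t}}{500 \left(1 - \frac{9 e^{t}}{10}\right)^{3}}
M^(3)(t) = \frac{e^{t}}{10 \left(1 - \frac{9 e^{t}}{10}\right)} + \frac{63 e^{2 t}}{100 \left(1 - \frac{9 e^{t}}{10}\right)^{2}} + \frac{243 e^{3 t}}{250 \left(1 - \frac{9 e^{t}}{10}\right)^{3}} + \frac{2187 e^{4 t}}{5000 \left(1 - \frac{9 e^{t}}{10}\right)^{4}}
M^(3)(0) = 5410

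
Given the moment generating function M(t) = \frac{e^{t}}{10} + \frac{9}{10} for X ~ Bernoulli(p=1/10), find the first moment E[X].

To find E[X], compute M^(1)(0):
M^(1)(t) = \frac{e^{t}}{10}
M^(1)(0) = \frac{1}{10}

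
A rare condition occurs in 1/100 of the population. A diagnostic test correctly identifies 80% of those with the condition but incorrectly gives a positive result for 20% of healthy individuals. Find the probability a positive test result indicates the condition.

Let D = the rare event, + = positive/flagged.
P(D) = 1/100
P(+|D) = 80/100 = 4/5
P(+|D') = 20/100 = 1/5
P(+) = P(+|D)P(D) + P(+|D')P(D')
     = \frac{4}{5} × \frac{1}{100} + \frac{1}{5} × \frac{99}{100}
     = \frac{103}{500}
P(D|+) = P(+|D)P(D)/P(+) = \frac{4}{103}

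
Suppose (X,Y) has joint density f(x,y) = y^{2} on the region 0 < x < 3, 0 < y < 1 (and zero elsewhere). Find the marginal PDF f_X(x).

f_X(x) = ∫_0^1 f(x,y) dy
= ∫_0^1 y^{2} dy
= \frac{1}{3} for 0 < x < 3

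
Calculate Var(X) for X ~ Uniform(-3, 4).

For X ~ Uniform(-3, 4):
Var(X) = \frac{49}{12}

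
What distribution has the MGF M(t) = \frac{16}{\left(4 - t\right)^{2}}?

The MGF M(t) = \frac{16}{\left(4 - t\right)^{2}} is the standard form for the Gamma distribution.
Comparing with the known MGF formula identifies: Gamma(shape α=2, rate β=4)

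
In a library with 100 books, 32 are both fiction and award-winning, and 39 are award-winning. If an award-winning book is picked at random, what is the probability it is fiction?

P(A ∩ B) = 32/100 = 8/25
P(B) = 39/100
P(A|B) = P(A ∩ B) / P(B) = (8/25) / (39/100) = 32/39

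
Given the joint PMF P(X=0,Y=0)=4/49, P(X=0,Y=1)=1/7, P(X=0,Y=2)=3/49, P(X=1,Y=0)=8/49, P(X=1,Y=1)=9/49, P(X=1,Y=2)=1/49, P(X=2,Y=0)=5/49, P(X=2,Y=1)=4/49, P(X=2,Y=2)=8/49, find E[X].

First find marginal of X:
P(X=0) = 2/7
P(X=1) = 18/49
P(X=2) = 17/49
E[X] = 0 × 2/7 + 1 × 18/49 + 2 × 17/49 = 52/49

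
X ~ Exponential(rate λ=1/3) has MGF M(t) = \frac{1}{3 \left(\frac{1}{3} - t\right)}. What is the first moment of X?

To find E[X], compute M^(1)(0):
M^(1)(t) = \frac{1}{3 \left(\frac{1}{3} - t\right)^{2}}
M^(1)(0) = 3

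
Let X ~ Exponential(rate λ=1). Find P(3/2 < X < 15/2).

P(3/2 < X < 15/2) = ∫_{3/2}^{15/2} f(x) dx
where f(x) = e^{- x}
= - \frac{1 - e^{6}}{e^{\frac{15}{2}}}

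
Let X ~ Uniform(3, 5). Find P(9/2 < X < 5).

P(9/2 < X < 5) = ∫_{9/2}^{5} f(x) dx
where f(x) = \frac{1}{2}
= \frac{1}{4}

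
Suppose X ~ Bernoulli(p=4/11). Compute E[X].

For X ~ Bernoulli(p=4/11), the expected value is:
E[X] = \frac{4}{11}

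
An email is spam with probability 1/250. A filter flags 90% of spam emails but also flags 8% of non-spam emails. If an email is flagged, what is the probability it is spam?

Let D = the rare event, + = positive/flagged.
P(D) = 1/250
P(+|D) = 90/100 = 9/10
P(+|D') = 8/100 = 2/25
P(+) = P(+|D)P(D) + P(+|D')P(D')
     = \frac{9}{10} × \frac{1}{250} + \frac{2}{25} × \frac{249}{250}
     = \frac{1041}{12500}
P(D|+) = P(+|D)P(D)/P(+) = \frac{15}{347}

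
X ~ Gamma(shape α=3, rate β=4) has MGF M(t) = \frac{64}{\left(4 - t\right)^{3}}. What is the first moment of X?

To find E[X], compute M^(1)(0):
M^(1)(t) = \frac{192}{\left(4 - t\right)^{4}}
M^(1)(0) = \frac{3}{4}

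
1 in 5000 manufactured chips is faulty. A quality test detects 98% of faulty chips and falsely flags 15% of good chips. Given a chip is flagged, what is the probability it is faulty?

Let D = the rare event, + = positive/flagged.
P(D) = 1/5000
P(+|D) = 98/100 = 49/50
P(+|D') = 15/100 = 3/20
P(+) = P(+|D)P(D) + P(+|D')P(D')
     = \frac{49}{50} × \frac{1}{5000} + \frac{3}{20} × \frac{4999}{5000}
     = \frac{75083}{500000}
P(D|+) = P(+|D)P(D)/P(+) = \frac{98}{75083}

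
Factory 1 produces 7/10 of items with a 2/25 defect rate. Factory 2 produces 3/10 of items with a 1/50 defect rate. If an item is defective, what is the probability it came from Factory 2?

Using Bayes' theorem:
P(F1) = 7/10, P(D|F1) = 2/25
P(F2) = 3/10, P(D|F2) = 1/50
P(D) = P(D|F1)P(F1) + P(D|F2)P(F2)
     = \frac{31}{500}
P(F2|D) = P(D|F2)P(F2) / P(D)
= \frac{3}{31}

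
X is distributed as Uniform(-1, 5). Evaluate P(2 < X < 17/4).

P(2 < X < 17/4) = ∫_{2}^{17/4} f(x) dx
where f(x) = \frac{1}{6}
= \frac{3}{8}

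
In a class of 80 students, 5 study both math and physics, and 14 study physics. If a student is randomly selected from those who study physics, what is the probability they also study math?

P(A ∩ B) = 5/80 = 1/16
P(B) = 14/80 = 7/40
P(A|B) = P(A ∩ B) / P(B) = (1/16) / (7/40) = 5/14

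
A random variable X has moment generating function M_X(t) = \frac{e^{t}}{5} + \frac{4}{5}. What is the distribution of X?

The MGF M(t) = \frac{e^{t}}{5} + \frac{4}{5} is the standard form for the Bernoulli distribution.
Comparing with the known MGF formula identifies: Bernoulli(p=1/5)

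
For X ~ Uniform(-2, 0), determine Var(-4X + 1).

For X ~ Uniform(-2, 0):
Var(X) = \frac{1}{3}
Var(-4X + 1) = (-4)² × Var(X) = 16 × \frac{1}{3} = \frac{16}{3}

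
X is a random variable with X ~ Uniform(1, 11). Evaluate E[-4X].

For X ~ Uniform(1, 11):
E[X] = 6
E[-4X] = -4 × E[X] + 0 = -24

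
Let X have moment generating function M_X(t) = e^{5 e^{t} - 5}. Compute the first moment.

To find E[X], compute M^(1)(0):
M^(1)(t) = 5 e^{t} e^{5 e^{t} - 5}
M^(1)(0) = 5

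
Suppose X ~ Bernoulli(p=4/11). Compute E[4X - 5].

For X ~ Bernoulli(p=4/11):
E[X] = \frac{4}{11}
E[4X - 5] = 4 × E[X] - 5 = - \frac{39}{11}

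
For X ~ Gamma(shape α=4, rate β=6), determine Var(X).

For X ~ Gamma(shape α=4, rate β=6):
Var(X) = \frac{1}{9}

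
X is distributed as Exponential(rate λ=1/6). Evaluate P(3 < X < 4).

P(3 < X < 4) = ∫_{3}^{4} f(x) dx
where f(x) = \frac{e^{- \frac{x}{6}}}{6}
= - \frac{1}{e^{\frac{2}{3}}} + e^{- \frac{1}{2}}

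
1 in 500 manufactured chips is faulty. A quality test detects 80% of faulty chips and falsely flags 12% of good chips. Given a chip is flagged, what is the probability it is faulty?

Let D = the rare event, + = positive/flagged.
P(D) = 1/500
P(+|D) = 80/100 = 4/5
P(+|D') = 12/100 = 3/25
P(+) = P(+|D)P(D) + P(+|D')P(D')
     = \frac{4}{5} × \frac{1}{500} + \frac{3}{25} × \frac{499}{500}
     = \frac{1517}{12500}
P(D|+) = P(+|D)P(D)/P(+) = \frac{20}{1517}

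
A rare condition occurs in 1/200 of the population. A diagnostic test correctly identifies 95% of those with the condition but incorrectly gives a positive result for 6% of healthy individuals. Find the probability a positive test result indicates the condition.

Let D = the rare event, + = positive/flagged.
P(D) = 1/200
P(+|D) = 95/100 = 19/20
P(+|D') = 6/100 = 3/50
P(+) = P(+|D)P(D) + P(+|D')P(D')
     = \frac{19}{20} × \frac{1}{200} + \frac{3}{50} × \frac{199}{200}
     = \frac{1289}{20000}
P(D|+) = P(+|D)P(D)/P(+) = \frac{95}{1289}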